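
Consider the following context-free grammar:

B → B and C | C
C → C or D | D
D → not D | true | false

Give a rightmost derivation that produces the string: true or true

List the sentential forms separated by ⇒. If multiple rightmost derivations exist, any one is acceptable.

B ⇒ C ⇒ C or D ⇒ C or true ⇒ D or true ⇒ true or true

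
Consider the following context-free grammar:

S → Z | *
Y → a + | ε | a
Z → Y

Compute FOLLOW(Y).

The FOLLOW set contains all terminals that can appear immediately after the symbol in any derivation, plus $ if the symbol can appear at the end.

We compute FOLLOW(Y) using the standard algorithm.
FOLLOW(S) starts with {$}.
FIRST(S) = {*, a, ε}
FIRST(Y) = {a, ε}
FIRST(Z) = {a, ε}
FOLLOW(S) = {$}
FOLLOW(Y) = {$}
FOLLOW(Z) = {$}
Therefore, FOLLOW(Y) = {$}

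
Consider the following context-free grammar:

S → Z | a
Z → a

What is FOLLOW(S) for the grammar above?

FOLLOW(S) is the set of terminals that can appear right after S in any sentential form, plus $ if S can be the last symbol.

We compute FOLLOW(S) using the standard algorithm.
FOLLOW(S) starts with {$}.
FIRST(S) = {a}
FIRST(Z) = {a}
FOLLOW(S) = {$}
FOLLOW(Z) = {$}
Therefore, FOLLOW(S) = {$}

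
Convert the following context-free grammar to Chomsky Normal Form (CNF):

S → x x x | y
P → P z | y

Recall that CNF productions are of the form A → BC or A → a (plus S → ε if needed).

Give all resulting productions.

TX → x; S → y; TZ → z; P → y; S → TX X0; X0 → TX TX; P → P TZ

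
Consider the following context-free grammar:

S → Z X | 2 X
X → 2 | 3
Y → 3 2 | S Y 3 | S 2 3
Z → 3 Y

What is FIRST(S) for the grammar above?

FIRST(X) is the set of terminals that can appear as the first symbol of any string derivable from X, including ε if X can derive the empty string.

We compute FIRST(S) using the standard algorithm.
FIRST(S) = {2, 3}
FIRST(X) = {2, 3}
FIRST(Y) = {2, 3}
FIRST(Z) = {3}
Therefore, FIRST(S) = {2, 3}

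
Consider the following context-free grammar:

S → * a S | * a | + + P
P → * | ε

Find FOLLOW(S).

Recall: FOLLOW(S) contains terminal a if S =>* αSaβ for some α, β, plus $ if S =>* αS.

We compute FOLLOW(S) using the standard algorithm.
FOLLOW(S) starts with {$}.
FIRST(P) = {*, ε}
FIRST(S) = {*, +}
FOLLOW(P) = {$}
FOLLOW(S) = {$}
Therefore, FOLLOW(S) = {$}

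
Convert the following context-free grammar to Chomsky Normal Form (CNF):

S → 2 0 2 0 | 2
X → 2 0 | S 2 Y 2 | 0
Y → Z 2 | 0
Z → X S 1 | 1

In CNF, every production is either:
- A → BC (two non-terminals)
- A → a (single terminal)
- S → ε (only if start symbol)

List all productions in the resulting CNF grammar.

T2 → 2; T0 → 0; S → 2; X → 0; Y → 0; T1 → 1; Z → 1; S → T2 X0; X0 → T0 X1; X1 → T2 T0; X → T2 T0; X → S X2; X2 → T2 X3; X3 → Y T2; Y → Z T2; Z → X X4; X4 → S T1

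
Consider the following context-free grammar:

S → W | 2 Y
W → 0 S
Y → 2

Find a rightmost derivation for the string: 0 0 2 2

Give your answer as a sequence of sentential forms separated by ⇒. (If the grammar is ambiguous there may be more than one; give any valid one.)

S ⇒ W ⇒ 0 S ⇒ 0 W ⇒ 0 0 S ⇒ 0 0 2 Y ⇒ 0 0 2 2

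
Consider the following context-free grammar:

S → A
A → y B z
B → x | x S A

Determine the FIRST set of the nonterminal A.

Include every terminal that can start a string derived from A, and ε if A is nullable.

We compute FIRST(A) using the standard algorithm.
FIRST(A) = {y}
FIRST(B) = {x}
FIRST(S) = {y}
Therefore, FIRST(A) = {y}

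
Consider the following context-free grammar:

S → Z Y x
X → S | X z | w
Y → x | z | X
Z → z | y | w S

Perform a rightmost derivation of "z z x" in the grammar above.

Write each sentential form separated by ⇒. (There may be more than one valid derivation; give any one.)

S ⇒ Z Y x ⇒ Z z x ⇒ z z x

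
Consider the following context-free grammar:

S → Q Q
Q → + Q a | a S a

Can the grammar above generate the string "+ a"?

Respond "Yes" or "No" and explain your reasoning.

No - no valid derivation exists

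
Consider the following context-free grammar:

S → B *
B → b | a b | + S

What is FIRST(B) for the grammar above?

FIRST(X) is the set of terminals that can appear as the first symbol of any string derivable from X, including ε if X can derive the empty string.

We compute FIRST(B) using the standard algorithm.
FIRST(B) = {+, a, b}
FIRST(S) = {+, a, b}
Therefore, FIRST(B) = {+, a, b}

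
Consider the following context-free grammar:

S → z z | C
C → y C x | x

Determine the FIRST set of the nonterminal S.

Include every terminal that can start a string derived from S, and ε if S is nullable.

We compute FIRST(S) using the standard algorithm.
FIRST(C) = {x, y}
FIRST(S) = {x, y, z}
Therefore, FIRST(S) = {x, y, z}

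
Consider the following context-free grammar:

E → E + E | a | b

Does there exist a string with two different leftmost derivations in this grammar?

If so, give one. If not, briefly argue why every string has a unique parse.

Yes - the string 'a + a + b + a + b + a' has two distinct leftmost derivations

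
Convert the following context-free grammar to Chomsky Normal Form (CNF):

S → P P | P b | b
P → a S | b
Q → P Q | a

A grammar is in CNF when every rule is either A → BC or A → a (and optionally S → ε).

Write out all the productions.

TB → b; S → b; TA → a; P → b; Q → a; S → P P; S → P TB; P → TA S; Q → P Q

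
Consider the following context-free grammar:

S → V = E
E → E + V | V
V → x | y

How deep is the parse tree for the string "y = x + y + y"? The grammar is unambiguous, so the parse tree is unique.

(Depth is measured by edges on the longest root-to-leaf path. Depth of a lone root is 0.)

5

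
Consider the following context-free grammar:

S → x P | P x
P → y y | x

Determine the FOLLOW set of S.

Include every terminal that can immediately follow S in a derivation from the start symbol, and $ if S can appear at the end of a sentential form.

We compute FOLLOW(S) using the standard algorithm.
FOLLOW(S) starts with {$}.
FIRST(P) = {x, y}
FIRST(S) = {x, y}
FOLLOW(P) = {$, x}
FOLLOW(S) = {$}
Therefore, FOLLOW(S) = {$}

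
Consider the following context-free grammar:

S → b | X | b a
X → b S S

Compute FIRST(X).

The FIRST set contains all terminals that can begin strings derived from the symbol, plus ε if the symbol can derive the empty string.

We compute FIRST(X) using the standard algorithm.
FIRST(S) = {b}
FIRST(X) = {b}
Therefore, FIRST(X) = {b}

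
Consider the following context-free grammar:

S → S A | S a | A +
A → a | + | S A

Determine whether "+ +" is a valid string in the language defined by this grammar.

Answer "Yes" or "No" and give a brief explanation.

Yes - a valid derivation exists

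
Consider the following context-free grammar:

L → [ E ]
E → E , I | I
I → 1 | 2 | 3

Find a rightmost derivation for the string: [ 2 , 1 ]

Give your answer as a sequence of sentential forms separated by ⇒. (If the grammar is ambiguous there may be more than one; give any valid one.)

L ⇒ [ E ] ⇒ [ E , I ] ⇒ [ E , 1 ] ⇒ [ I , 1 ] ⇒ [ 2 , 1 ]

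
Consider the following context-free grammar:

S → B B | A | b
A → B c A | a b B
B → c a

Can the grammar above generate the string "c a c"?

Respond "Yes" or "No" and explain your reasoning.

No - no valid derivation exists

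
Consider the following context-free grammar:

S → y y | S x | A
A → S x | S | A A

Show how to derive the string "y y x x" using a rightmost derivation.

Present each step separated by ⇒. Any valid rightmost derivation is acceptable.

S ⇒ S x ⇒ S x x ⇒ y y x x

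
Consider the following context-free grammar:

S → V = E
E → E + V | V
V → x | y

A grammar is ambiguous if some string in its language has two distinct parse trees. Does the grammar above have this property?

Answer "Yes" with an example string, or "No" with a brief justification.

No - the grammar is unambiguous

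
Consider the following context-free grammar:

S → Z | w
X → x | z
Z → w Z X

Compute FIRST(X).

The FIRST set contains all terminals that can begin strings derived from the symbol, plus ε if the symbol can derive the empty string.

We compute FIRST(X) using the standard algorithm.
FIRST(S) = {w}
FIRST(X) = {x, z}
FIRST(Z) = {w}
Therefore, FIRST(X) = {x, z}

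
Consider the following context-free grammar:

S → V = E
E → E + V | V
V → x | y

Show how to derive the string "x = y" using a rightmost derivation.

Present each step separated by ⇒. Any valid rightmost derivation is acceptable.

S ⇒ V = E ⇒ V = V ⇒ V = y ⇒ x = y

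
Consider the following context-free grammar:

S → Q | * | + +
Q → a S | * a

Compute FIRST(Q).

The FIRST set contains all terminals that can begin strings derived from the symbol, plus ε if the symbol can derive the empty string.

We compute FIRST(Q) using the standard algorithm.
FIRST(Q) = {*, a}
FIRST(S) = {*, +, a}
Therefore, FIRST(Q) = {*, a}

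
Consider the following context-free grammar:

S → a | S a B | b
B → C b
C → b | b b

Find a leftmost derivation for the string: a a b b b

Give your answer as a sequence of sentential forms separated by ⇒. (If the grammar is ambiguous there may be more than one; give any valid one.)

S ⇒ S a B ⇒ a a B ⇒ a a C b ⇒ a a b b b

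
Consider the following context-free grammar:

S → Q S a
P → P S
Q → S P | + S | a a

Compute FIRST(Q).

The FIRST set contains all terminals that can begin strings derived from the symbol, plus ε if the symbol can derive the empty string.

We compute FIRST(Q) using the standard algorithm.
FIRST(P) = {}
FIRST(Q) = {+, a}
FIRST(S) = {+, a}
Therefore, FIRST(Q) = {+, a}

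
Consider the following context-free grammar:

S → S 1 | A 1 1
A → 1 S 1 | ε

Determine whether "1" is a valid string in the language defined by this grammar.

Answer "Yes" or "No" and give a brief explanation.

No - no valid derivation exists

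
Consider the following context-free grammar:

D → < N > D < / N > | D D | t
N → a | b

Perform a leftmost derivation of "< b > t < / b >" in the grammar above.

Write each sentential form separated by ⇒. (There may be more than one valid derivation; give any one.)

D ⇒ < N > D < / N > ⇒ < b > D < / N > ⇒ < b > t < / N > ⇒ < b > t < / b >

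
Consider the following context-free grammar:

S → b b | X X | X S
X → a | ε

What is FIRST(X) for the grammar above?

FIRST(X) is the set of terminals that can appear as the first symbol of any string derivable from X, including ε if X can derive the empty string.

We compute FIRST(X) using the standard algorithm.
FIRST(S) = {a, b, ε}
FIRST(X) = {a, ε}
Therefore, FIRST(X) = {a, ε}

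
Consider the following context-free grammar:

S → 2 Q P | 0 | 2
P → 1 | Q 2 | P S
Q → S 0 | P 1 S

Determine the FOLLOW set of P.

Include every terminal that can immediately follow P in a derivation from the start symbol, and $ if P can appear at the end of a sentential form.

We compute FOLLOW(P) using the standard algorithm.
FOLLOW(S) starts with {$}.
FIRST(P) = {0, 1, 2}
FIRST(Q) = {0, 1, 2}
FIRST(S) = {0, 2}
FOLLOW(P) = {$, 0, 1, 2}
FOLLOW(Q) = {0, 1, 2}
FOLLOW(S) = {$, 0, 1, 2}
Therefore, FOLLOW(P) = {$, 0, 1, 2}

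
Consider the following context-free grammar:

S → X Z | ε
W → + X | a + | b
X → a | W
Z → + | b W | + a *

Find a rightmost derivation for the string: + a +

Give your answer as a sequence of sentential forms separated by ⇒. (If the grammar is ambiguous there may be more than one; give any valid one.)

S ⇒ X Z ⇒ X + ⇒ W + ⇒ + X + ⇒ + a +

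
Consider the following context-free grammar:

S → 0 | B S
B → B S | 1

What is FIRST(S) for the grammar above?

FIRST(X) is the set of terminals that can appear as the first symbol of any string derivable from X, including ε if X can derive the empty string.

We compute FIRST(S) using the standard algorithm.
FIRST(B) = {1}
FIRST(S) = {0, 1}
Therefore, FIRST(S) = {0, 1}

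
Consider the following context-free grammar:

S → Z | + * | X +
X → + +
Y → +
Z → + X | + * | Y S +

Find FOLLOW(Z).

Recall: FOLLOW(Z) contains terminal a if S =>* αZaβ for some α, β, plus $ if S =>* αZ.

We compute FOLLOW(Z) using the standard algorithm.
FOLLOW(S) starts with {$}.
FIRST(S) = {+}
FIRST(X) = {+}
FIRST(Y) = {+}
FIRST(Z) = {+}
FOLLOW(S) = {$, +}
FOLLOW(X) = {$, +}
FOLLOW(Y) = {+}
FOLLOW(Z) = {$, +}
Therefore, FOLLOW(Z) = {$, +}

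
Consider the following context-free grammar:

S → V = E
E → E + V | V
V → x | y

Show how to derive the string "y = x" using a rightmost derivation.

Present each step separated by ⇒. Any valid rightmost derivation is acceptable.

S ⇒ V = E ⇒ V = V ⇒ V = x ⇒ y = x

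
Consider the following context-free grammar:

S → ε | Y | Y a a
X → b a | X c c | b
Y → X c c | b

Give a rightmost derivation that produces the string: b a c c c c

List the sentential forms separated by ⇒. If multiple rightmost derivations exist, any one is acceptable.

S ⇒ Y ⇒ X c c ⇒ X c c c c ⇒ b a c c c c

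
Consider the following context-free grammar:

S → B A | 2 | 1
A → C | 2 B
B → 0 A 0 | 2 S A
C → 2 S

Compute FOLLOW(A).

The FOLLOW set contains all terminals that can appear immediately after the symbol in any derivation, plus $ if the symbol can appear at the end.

We compute FOLLOW(A) using the standard algorithm.
FOLLOW(S) starts with {$}.
FIRST(A) = {2}
FIRST(B) = {0, 2}
FIRST(C) = {2}
FIRST(S) = {0, 1, 2}
FOLLOW(A) = {$, 0, 2}
FOLLOW(B) = {$, 0, 2}
FOLLOW(C) = {$, 0, 2}
FOLLOW(S) = {$, 0, 2}
Therefore, FOLLOW(A) = {$, 0, 2}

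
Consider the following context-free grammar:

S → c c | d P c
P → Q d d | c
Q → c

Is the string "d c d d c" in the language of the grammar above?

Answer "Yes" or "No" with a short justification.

Yes - a valid derivation exists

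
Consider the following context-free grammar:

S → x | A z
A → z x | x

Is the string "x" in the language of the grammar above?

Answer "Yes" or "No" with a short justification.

Yes - a valid derivation exists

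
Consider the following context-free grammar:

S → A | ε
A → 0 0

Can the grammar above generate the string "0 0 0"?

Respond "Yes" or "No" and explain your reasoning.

No - no valid derivation exists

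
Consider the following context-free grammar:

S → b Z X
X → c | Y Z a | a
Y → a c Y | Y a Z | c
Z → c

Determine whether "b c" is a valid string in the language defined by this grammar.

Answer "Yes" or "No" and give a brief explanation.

No - no valid derivation exists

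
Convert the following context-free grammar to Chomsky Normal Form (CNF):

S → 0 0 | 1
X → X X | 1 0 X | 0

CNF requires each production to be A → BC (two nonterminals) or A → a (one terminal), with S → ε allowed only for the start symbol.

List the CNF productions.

T0 → 0; S → 1; T1 → 1; X → 0; S → T0 T0; X → X X; X → T1 X0; X0 → T0 X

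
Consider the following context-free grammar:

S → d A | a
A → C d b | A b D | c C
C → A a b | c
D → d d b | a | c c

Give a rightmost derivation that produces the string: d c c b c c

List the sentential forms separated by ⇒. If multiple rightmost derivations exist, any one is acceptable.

S ⇒ d A ⇒ d A b D ⇒ d A b c c ⇒ d c C b c c ⇒ d c c b c c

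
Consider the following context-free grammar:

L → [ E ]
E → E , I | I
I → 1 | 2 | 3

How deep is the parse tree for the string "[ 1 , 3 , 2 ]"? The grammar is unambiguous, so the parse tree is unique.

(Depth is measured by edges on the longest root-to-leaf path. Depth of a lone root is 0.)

5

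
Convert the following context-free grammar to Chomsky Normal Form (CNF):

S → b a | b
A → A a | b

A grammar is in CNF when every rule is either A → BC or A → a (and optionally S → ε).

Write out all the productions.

TB → b; TA → a; S → b; A → b; S → TB TA; A → A TA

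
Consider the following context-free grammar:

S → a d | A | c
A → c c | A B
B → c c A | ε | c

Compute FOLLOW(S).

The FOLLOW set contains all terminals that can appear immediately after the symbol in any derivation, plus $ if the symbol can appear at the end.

We compute FOLLOW(S) using the standard algorithm.
FOLLOW(S) starts with {$}.
FIRST(A) = {c}
FIRST(B) = {c, ε}
FIRST(S) = {a, c}
FOLLOW(A) = {$, c}
FOLLOW(B) = {$, c}
FOLLOW(S) = {$}
Therefore, FOLLOW(S) = {$}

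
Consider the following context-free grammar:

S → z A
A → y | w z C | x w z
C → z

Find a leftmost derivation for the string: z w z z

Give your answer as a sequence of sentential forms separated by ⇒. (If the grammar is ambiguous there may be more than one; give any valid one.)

S ⇒ z A ⇒ z w z C ⇒ z w z z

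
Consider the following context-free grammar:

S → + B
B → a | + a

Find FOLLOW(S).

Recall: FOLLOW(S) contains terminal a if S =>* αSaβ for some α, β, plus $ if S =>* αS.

We compute FOLLOW(S) using the standard algorithm.
FOLLOW(S) starts with {$}.
FIRST(B) = {+, a}
FIRST(S) = {+}
FOLLOW(B) = {$}
FOLLOW(S) = {$}
Therefore, FOLLOW(S) = {$}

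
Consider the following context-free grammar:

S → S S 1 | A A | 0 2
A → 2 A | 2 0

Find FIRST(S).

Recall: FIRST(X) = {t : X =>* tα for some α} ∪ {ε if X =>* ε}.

We compute FIRST(S) using the standard algorithm.
FIRST(A) = {2}
FIRST(S) = {0, 2}
Therefore, FIRST(S) = {0, 2}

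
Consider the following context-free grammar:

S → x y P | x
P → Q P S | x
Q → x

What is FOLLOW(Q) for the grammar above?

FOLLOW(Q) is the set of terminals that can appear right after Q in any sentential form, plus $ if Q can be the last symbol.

We compute FOLLOW(Q) using the standard algorithm.
FOLLOW(S) starts with {$}.
FIRST(P) = {x}
FIRST(Q) = {x}
FIRST(S) = {x}
FOLLOW(P) = {$, x}
FOLLOW(Q) = {x}
FOLLOW(S) = {$, x}
Therefore, FOLLOW(Q) = {x}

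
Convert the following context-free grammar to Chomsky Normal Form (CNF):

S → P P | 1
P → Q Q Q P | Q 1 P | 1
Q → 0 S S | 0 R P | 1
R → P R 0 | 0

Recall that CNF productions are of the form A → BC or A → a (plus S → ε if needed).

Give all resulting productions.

S → 1; T1 → 1; P → 1; T0 → 0; Q → 1; R → 0; S → P P; P → Q X0; X0 → Q X1; X1 → Q P; P → Q X2; X2 → T1 P; Q → T0 X3; X3 → S S; Q → T0 X4; X4 → R P; R → P X5; X5 → R T0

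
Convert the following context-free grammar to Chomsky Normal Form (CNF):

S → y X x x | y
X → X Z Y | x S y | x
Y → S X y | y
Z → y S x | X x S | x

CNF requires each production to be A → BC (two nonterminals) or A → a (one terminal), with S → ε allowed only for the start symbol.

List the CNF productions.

TY → y; TX → x; S → y; X → x; Y → y; Z → x; S → TY X0; X0 → X X1; X1 → TX TX; X → X X2; X2 → Z Y; X → TX X3; X3 → S TY; Y → S X4; X4 → X TY; Z → TY X5; X5 → S TX; Z → X X6; X6 → TX S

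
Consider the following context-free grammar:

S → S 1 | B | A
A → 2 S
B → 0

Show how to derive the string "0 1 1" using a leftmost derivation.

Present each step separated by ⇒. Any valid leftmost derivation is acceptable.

S ⇒ S 1 ⇒ S 1 1 ⇒ B 1 1 ⇒ 0 1 1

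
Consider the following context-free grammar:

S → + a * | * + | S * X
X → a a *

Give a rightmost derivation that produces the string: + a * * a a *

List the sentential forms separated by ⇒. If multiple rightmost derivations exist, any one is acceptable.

S ⇒ S * X ⇒ S * a a * ⇒ + a * * a a *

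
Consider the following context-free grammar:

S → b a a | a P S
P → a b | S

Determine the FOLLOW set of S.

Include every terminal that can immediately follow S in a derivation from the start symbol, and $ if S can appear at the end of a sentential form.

We compute FOLLOW(S) using the standard algorithm.
FOLLOW(S) starts with {$}.
FIRST(P) = {a, b}
FIRST(S) = {a, b}
FOLLOW(P) = {a, b}
FOLLOW(S) = {$, a, b}
Therefore, FOLLOW(S) = {$, a, b}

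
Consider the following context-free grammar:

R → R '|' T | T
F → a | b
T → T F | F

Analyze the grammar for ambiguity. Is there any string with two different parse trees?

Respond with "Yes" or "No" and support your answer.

No - the grammar is unambiguous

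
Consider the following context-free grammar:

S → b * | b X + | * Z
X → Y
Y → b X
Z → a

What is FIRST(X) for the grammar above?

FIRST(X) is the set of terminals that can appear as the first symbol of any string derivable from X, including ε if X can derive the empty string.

We compute FIRST(X) using the standard algorithm.
FIRST(S) = {*, b}
FIRST(X) = {b}
FIRST(Y) = {b}
FIRST(Z) = {a}
Therefore, FIRST(X) = {b}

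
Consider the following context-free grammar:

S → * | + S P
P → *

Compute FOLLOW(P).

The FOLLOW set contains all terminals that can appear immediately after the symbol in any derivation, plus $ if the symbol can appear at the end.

We compute FOLLOW(P) using the standard algorithm.
FOLLOW(S) starts with {$}.
FIRST(P) = {*}
FIRST(S) = {*, +}
FOLLOW(P) = {$, *}
FOLLOW(S) = {$, *}
Therefore, FOLLOW(P) = {$, *}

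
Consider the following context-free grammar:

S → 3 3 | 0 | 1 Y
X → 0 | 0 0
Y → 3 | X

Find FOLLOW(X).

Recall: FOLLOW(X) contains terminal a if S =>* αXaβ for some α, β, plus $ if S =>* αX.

We compute FOLLOW(X) using the standard algorithm.
FOLLOW(S) starts with {$}.
FIRST(S) = {0, 1, 3}
FIRST(X) = {0}
FIRST(Y) = {0, 3}
FOLLOW(S) = {$}
FOLLOW(X) = {$}
FOLLOW(Y) = {$}
Therefore, FOLLOW(X) = {$}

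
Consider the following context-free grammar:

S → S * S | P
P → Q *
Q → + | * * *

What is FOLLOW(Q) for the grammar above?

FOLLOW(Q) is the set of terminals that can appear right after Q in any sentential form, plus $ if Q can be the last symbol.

We compute FOLLOW(Q) using the standard algorithm.
FOLLOW(S) starts with {$}.
FIRST(P) = {*, +}
FIRST(Q) = {*, +}
FIRST(S) = {*, +}
FOLLOW(P) = {$, *}
FOLLOW(Q) = {*}
FOLLOW(S) = {$, *}
Therefore, FOLLOW(Q) = {*}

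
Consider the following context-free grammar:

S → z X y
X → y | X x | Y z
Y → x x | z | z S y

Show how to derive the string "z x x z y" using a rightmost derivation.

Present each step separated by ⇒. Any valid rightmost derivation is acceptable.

S ⇒ z X y ⇒ z Y z y ⇒ z x x z y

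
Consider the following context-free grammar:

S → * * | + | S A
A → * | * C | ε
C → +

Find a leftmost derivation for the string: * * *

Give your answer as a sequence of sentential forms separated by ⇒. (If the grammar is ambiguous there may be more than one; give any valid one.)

S ⇒ S A ⇒ * * A ⇒ * * *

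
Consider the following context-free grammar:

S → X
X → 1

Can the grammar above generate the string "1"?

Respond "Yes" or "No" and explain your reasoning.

Yes - a valid derivation exists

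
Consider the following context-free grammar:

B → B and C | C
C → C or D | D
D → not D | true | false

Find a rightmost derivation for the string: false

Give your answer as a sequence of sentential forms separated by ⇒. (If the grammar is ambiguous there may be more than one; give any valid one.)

B ⇒ C ⇒ D ⇒ false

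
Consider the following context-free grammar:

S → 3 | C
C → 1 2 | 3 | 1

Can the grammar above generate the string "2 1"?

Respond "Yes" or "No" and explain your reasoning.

No - no valid derivation exists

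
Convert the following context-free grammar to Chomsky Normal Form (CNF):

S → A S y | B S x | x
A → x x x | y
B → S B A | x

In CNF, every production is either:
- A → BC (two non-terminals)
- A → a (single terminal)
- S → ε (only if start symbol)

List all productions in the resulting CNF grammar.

TY → y; TX → x; S → x; A → y; B → x; S → A X0; X0 → S TY; S → B X1; X1 → S TX; A → TX X2; X2 → TX TX; B → S X3; X3 → B A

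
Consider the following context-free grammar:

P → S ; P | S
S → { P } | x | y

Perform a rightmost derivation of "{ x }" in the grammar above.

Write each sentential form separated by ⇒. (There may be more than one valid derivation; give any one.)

P ⇒ S ⇒ { P } ⇒ { S } ⇒ { x }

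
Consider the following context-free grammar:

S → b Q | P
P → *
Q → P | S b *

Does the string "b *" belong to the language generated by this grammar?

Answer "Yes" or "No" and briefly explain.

Yes - a valid derivation exists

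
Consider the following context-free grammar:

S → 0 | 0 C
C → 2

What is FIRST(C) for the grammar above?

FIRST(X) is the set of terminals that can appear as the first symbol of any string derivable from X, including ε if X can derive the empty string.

We compute FIRST(C) using the standard algorithm.
FIRST(C) = {2}
FIRST(S) = {0}
Therefore, FIRST(C) = {2}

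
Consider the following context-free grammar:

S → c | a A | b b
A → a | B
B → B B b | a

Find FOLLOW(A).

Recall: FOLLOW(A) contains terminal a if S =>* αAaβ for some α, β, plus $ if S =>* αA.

We compute FOLLOW(A) using the standard algorithm.
FOLLOW(S) starts with {$}.
FIRST(A) = {a}
FIRST(B) = {a}
FIRST(S) = {a, b, c}
FOLLOW(A) = {$}
FOLLOW(B) = {$, a, b}
FOLLOW(S) = {$}
Therefore, FOLLOW(A) = {$}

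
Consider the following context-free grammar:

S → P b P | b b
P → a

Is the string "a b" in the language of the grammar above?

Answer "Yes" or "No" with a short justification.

No - no valid derivation exists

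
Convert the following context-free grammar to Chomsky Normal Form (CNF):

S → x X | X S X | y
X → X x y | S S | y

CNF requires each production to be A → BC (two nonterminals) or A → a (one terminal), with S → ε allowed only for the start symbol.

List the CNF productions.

TX → x; S → y; TY → y; X → y; S → TX X; S → X X0; X0 → S X; X → X X1; X1 → TX TY; X → S S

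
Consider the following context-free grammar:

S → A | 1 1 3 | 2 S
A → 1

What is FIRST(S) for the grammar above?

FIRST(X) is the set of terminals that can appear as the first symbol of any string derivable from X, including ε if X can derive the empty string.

We compute FIRST(S) using the standard algorithm.
FIRST(A) = {1}
FIRST(S) = {1, 2}
Therefore, FIRST(S) = {1, 2}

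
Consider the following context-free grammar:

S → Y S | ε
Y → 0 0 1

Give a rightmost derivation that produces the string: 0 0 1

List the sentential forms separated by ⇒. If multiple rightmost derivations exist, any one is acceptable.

S ⇒ Y S ⇒ Y ⇒ 0 0 1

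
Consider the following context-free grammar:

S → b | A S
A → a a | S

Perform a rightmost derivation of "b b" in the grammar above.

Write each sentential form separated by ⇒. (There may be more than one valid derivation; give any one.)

S ⇒ A S ⇒ A b ⇒ S b ⇒ b b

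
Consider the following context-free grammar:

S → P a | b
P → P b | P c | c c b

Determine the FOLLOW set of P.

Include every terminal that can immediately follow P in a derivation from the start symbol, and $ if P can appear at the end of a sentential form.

We compute FOLLOW(P) using the standard algorithm.
FOLLOW(S) starts with {$}.
FIRST(P) = {c}
FIRST(S) = {b, c}
FOLLOW(P) = {a, b, c}
FOLLOW(S) = {$}
Therefore, FOLLOW(P) = {a, b, c}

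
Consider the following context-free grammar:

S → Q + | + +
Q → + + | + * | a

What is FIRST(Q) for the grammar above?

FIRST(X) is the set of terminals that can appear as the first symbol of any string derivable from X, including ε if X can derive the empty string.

We compute FIRST(Q) using the standard algorithm.
FIRST(Q) = {+, a}
FIRST(S) = {+, a}
Therefore, FIRST(Q) = {+, a}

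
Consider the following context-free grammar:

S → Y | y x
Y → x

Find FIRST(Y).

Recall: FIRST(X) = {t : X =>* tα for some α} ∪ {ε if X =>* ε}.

We compute FIRST(Y) using the standard algorithm.
FIRST(S) = {x, y}
FIRST(Y) = {x}
Therefore, FIRST(Y) = {x}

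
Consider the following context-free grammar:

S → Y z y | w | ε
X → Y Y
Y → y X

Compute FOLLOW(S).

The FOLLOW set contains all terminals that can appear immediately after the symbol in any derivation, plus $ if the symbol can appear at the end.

We compute FOLLOW(S) using the standard algorithm.
FOLLOW(S) starts with {$}.
FIRST(S) = {w, y, ε}
FIRST(X) = {y}
FIRST(Y) = {y}
FOLLOW(S) = {$}
FOLLOW(X) = {y, z}
FOLLOW(Y) = {y, z}
Therefore, FOLLOW(S) = {$}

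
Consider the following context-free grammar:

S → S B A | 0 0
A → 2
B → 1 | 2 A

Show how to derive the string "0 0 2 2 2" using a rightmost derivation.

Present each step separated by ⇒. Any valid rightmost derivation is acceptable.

S ⇒ S B A ⇒ S B 2 ⇒ S 2 A 2 ⇒ S 2 2 2 ⇒ 0 0 2 2 2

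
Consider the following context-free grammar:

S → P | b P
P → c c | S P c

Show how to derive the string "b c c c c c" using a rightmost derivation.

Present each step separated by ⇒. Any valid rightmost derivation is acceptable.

S ⇒ P ⇒ S P c ⇒ S c c c ⇒ b P c c c ⇒ b c c c c c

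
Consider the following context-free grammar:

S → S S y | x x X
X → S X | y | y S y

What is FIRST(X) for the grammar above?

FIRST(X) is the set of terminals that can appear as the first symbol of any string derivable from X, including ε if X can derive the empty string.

We compute FIRST(X) using the standard algorithm.
FIRST(S) = {x}
FIRST(X) = {x, y}
Therefore, FIRST(X) = {x, y}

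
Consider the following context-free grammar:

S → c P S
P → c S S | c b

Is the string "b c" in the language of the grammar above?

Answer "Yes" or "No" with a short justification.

No - no valid derivation exists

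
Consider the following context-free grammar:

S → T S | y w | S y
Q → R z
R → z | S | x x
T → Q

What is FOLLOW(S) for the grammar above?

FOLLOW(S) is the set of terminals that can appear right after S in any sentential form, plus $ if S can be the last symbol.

We compute FOLLOW(S) using the standard algorithm.
FOLLOW(S) starts with {$}.
FIRST(Q) = {x, y, z}
FIRST(R) = {x, y, z}
FIRST(S) = {x, y, z}
FIRST(T) = {x, y, z}
FOLLOW(Q) = {x, y, z}
FOLLOW(R) = {z}
FOLLOW(S) = {$, y, z}
FOLLOW(T) = {x, y, z}
Therefore, FOLLOW(S) = {$, y, z}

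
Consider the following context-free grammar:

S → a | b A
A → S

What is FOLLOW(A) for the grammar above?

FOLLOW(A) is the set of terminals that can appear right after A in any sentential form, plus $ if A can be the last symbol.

We compute FOLLOW(A) using the standard algorithm.
FOLLOW(S) starts with {$}.
FIRST(A) = {a, b}
FIRST(S) = {a, b}
FOLLOW(A) = {$}
FOLLOW(S) = {$}
Therefore, FOLLOW(A) = {$}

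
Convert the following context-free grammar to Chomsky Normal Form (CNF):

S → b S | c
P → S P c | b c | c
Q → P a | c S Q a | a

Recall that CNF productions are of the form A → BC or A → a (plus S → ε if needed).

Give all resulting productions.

TB → b; S → c; TC → c; P → c; TA → a; Q → a; S → TB S; P → S X0; X0 → P TC; P → TB TC; Q → P TA; Q → TC X1; X1 → S X2; X2 → Q TA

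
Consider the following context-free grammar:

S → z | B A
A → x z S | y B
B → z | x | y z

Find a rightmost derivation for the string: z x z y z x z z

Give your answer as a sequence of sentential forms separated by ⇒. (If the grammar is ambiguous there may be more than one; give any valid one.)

S ⇒ B A ⇒ B x z S ⇒ B x z B A ⇒ B x z B x z S ⇒ B x z B x z z ⇒ B x z y z x z z ⇒ z x z y z x z z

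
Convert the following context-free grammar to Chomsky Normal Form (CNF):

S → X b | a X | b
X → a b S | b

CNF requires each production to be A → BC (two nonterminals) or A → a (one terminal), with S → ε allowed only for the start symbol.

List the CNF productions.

TB → b; TA → a; S → b; X → b; S → X TB; S → TA X; X → TA X0; X0 → TB S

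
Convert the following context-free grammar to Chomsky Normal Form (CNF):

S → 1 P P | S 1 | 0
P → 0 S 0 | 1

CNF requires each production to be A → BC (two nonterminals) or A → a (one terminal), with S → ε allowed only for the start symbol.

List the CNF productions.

T1 → 1; S → 0; T0 → 0; P → 1; S → T1 X0; X0 → P P; S → S T1; P → T0 X1; X1 → S T0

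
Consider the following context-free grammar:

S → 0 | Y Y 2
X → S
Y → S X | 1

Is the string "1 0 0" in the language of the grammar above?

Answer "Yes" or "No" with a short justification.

No - no valid derivation exists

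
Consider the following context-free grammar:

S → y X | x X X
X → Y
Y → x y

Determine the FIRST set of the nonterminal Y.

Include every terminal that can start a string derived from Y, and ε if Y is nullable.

We compute FIRST(Y) using the standard algorithm.
FIRST(S) = {x, y}
FIRST(X) = {x}
FIRST(Y) = {x}
Therefore, FIRST(Y) = {x}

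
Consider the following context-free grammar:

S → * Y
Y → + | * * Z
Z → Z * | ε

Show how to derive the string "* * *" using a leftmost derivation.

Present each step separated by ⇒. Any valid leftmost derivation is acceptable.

S ⇒ * Y ⇒ * * * Z ⇒ * * *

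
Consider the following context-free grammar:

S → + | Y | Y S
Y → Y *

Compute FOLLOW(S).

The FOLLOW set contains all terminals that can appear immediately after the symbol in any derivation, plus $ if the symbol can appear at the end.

We compute FOLLOW(S) using the standard algorithm.
FOLLOW(S) starts with {$}.
FIRST(S) = {+}
FIRST(Y) = {}
FOLLOW(S) = {$}
FOLLOW(Y) = {$, *, +}
Therefore, FOLLOW(S) = {$}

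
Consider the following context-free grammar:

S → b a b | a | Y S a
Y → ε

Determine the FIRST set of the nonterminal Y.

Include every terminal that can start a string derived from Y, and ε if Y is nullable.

We compute FIRST(Y) using the standard algorithm.
FIRST(S) = {a, b}
FIRST(Y) = {ε}
Therefore, FIRST(Y) = {ε}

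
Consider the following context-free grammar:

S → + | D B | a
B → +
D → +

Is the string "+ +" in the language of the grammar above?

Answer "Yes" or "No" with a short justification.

Yes - a valid derivation exists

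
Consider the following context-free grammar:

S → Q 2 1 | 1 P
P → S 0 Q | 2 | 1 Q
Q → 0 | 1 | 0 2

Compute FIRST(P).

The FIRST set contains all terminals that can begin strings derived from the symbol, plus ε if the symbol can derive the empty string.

We compute FIRST(P) using the standard algorithm.
FIRST(P) = {0, 1, 2}
FIRST(Q) = {0, 1}
FIRST(S) = {0, 1}
Therefore, FIRST(P) = {0, 1, 2}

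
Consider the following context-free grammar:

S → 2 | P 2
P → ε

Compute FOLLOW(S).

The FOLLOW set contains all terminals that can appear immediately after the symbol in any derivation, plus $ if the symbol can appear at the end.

We compute FOLLOW(S) using the standard algorithm.
FOLLOW(S) starts with {$}.
FIRST(P) = {ε}
FIRST(S) = {2}
FOLLOW(P) = {2}
FOLLOW(S) = {$}
Therefore, FOLLOW(S) = {$}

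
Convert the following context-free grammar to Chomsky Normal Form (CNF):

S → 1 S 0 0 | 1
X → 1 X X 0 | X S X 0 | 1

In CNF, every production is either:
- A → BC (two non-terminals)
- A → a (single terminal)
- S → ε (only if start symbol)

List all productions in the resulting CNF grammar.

T1 → 1; T0 → 0; S → 1; X → 1; S → T1 X0; X0 → S X1; X1 → T0 T0; X → T1 X2; X2 → X X3; X3 → X T0; X → X X4; X4 → S X5; X5 → X T0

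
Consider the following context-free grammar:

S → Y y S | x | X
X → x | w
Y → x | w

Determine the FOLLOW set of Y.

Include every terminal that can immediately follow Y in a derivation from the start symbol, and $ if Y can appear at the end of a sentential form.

We compute FOLLOW(Y) using the standard algorithm.
FOLLOW(S) starts with {$}.
FIRST(S) = {w, x}
FIRST(X) = {w, x}
FIRST(Y) = {w, x}
FOLLOW(S) = {$}
FOLLOW(X) = {$}
FOLLOW(Y) = {y}
Therefore, FOLLOW(Y) = {y}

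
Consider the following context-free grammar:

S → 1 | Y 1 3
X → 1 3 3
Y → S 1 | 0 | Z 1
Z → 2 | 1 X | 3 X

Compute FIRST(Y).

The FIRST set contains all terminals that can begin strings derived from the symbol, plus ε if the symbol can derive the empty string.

We compute FIRST(Y) using the standard algorithm.
FIRST(S) = {0, 1, 2, 3}
FIRST(X) = {1}
FIRST(Y) = {0, 1, 2, 3}
FIRST(Z) = {1, 2, 3}
Therefore, FIRST(Y) = {0, 1, 2, 3}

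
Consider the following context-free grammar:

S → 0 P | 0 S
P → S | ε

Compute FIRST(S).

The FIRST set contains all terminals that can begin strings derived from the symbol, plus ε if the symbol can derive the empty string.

We compute FIRST(S) using the standard algorithm.
FIRST(P) = {0, ε}
FIRST(S) = {0}
Therefore, FIRST(S) = {0}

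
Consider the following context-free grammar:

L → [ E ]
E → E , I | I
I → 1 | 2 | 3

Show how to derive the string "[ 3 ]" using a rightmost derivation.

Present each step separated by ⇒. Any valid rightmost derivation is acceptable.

L ⇒ [ E ] ⇒ [ I ] ⇒ [ 3 ]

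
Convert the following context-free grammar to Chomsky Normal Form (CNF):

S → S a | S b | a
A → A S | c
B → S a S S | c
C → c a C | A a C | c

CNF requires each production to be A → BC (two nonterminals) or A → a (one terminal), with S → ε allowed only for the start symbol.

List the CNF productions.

TA → a; TB → b; S → a; A → c; B → c; TC → c; C → c; S → S TA; S → S TB; A → A S; B → S X0; X0 → TA X1; X1 → S S; C → TC X2; X2 → TA C; C → A X3; X3 → TA C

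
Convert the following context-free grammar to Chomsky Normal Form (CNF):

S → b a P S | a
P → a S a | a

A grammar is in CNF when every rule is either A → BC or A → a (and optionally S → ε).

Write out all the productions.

TB → b; TA → a; S → a; P → a; S → TB X0; X0 → TA X1; X1 → P S; P → TA X2; X2 → S TA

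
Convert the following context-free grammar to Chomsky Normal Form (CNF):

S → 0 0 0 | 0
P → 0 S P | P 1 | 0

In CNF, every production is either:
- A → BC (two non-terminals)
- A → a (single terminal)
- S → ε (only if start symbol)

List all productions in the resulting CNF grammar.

T0 → 0; S → 0; T1 → 1; P → 0; S → T0 X0; X0 → T0 T0; P → T0 X1; X1 → S P; P → P T1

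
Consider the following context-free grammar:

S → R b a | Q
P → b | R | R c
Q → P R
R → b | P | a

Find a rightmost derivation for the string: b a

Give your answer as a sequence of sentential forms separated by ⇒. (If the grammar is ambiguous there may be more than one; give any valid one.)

S ⇒ Q ⇒ P R ⇒ P a ⇒ b a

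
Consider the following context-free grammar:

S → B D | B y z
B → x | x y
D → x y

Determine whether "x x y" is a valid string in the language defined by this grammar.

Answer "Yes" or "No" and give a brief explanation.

Yes - a valid derivation exists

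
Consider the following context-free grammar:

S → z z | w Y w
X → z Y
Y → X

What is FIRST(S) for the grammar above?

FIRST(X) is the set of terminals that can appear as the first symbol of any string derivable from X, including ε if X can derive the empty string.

We compute FIRST(S) using the standard algorithm.
FIRST(S) = {w, z}
FIRST(X) = {z}
FIRST(Y) = {z}
Therefore, FIRST(S) = {w, z}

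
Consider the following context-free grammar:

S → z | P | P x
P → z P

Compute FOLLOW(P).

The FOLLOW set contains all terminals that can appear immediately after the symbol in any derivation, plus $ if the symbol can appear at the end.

We compute FOLLOW(P) using the standard algorithm.
FOLLOW(S) starts with {$}.
FIRST(P) = {z}
FIRST(S) = {z}
FOLLOW(P) = {$, x}
FOLLOW(S) = {$}
Therefore, FOLLOW(P) = {$, x}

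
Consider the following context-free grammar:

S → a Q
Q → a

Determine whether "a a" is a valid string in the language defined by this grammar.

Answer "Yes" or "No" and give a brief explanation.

Yes - a valid derivation exists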